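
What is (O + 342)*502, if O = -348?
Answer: -3012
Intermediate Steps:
(O + 342)*502 = (-348 + 342)*502 = -6*502 = -3012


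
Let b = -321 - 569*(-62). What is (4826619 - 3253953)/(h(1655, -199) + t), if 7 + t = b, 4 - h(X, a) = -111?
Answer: 1572666/35065 ≈ 44.850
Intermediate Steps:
h(X, a) = 115 (h(X, a) = 4 - 1*(-111) = 4 + 111 = 115)
b = 34957 (b = -321 + 35278 = 34957)
t = 34950 (t = -7 + 34957 = 34950)
(4826619 - 3253953)/(h(1655, -199) + t) = (4826619 - 3253953)/(115 + 34950) = 1572666/35065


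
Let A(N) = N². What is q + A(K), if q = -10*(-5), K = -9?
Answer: 131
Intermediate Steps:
q = 50
q + A(K) = 50 + (-9)² = 50 + 81 = 131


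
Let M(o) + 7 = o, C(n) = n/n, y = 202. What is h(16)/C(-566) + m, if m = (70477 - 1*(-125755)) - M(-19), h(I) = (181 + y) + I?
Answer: 196657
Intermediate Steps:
C(n) = 1
M(o) = -7 + o
h(I) = 383 + I (h(I) = (181 + 202) + I = 383 + I)
m = 196258 (m = (70477 - 1*(-125755)) - (-7 - 19) = (70477 + 125755) - 1*(-26) = 196232 + 26 = 196258)
h(16)/C(-566) + m = (383 + 16)/1 + 196258 = 399*1 + 196258 = 399 + 196258 = 196657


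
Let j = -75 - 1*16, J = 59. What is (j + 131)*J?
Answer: 2360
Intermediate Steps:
j = -91 (j = -75 - 16 = -91)
(j + 131)*J = (-91 + 131)*59 = 40*59 = 2360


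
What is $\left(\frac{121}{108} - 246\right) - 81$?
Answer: $- \frac{35195}{108} \approx -325.88$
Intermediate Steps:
$\left(\frac{121}{108} - 246\right) - 81 = - \frac{26447}{108} - 81 = - \frac{35195}{108}$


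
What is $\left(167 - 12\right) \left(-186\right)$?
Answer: $-28830$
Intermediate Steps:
$\left(167 - 12\right) \left(-186\right) = 155 \left(-186\right) = -28830$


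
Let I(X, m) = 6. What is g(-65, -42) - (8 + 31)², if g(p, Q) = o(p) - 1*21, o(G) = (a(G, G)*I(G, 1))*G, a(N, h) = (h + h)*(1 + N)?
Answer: -3246342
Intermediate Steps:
a(N, h) = 2*h*(1 + N) (a(N, h) = (2*h)*(1 + N) = 2*h*(1 + N))
o(G) = 12*G²*(1 + G) (o(G) = ((2*G*(1 + G))*6)*G = (12*G*(1 + G))*G = 12*G²*(1 + G))
g(p, Q) = -21 + 12*p²*(1 + p) (g(p, Q) = 12*p²*(1 + p) - 1*21 = 12*p²*(1 + p) - 21 = -21 + 12*p²*(1 + p))
g(-65, -42) - (8 + 31)² = (-21 + 12*(-65)²*(1 - 65)) - (8 + 31)² = (-21 + 12*4225*(-64)) - 1*39² = (-21 - 3244800) - 1*1521 = -3244821 - 1521 = -3246342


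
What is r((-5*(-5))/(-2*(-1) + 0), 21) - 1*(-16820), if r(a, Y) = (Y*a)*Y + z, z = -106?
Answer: 44453/2 ≈ 22227.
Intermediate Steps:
r(a, Y) = -106 + a*Y² (r(a, Y) = (Y*a)*Y - 106 = a*Y² - 106 = -106 + a*Y²)
r((-5*(-5))/(-2*(-1) + 0), 21) - 1*(-16820) = (-106 + ((-5*(-5))/(-2*(-1) + 0))*21²) - 1*(-16820) = (-106 + (25/(2 + 0))*441) + 16820 = (-106 + (25/2)*441) + 16820 = (-106 + 11025/2) + 16820 = 10813/2 + 16820 = 44453/2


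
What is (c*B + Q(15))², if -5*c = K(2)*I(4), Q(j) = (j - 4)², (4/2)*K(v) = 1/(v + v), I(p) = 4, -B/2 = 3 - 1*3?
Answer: 14641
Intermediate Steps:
B = 0 (B = -2*(3 - 1*3) = -2*(3 - 3) = -2*0 = 0)
K(v) = 1/(4*v) (K(v) = 1/(2*(v + v)) = 1/(2*((2*v))) = (1/(2*v))/2 = 1/(4*v))
Q(j) = (-4 + j)²
c = -⅒ (c = -(¼)/2*4/5 = -(¼)*(½)*4/5 = -4/40 = -⅕*½ = -⅒ ≈ -0.10000)
(c*B + Q(15))² = (-⅒*0 + (-4 + 15)²)² = (0 + 11²)² = (0 + 121)² = 121² = 14641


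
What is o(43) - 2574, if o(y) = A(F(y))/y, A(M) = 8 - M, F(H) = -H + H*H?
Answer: -112480/43 ≈ -2615.8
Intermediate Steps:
F(H) = H² - H (F(H) = -H + H² = H² - H)
o(y) = (8 - y*(-1 + y))/y
o(43) - 2574 = (1 - 1*43 + 8/43) - 2574 = (1 - 43 + 8*(1/43)) - 2574 = (1 - 43 + 8/43) - 2574 = -1798/43 - 2574 = -112480/43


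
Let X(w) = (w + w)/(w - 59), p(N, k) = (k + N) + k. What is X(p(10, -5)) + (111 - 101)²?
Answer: 100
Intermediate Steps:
p(N, k) = N + 2*k (p(N, k) = (N + k) + k = N + 2*k)
X(w) = 2*w/(-59 + w) (X(w) = (2*w)/(-59 + w) = 2*w/(-59 + w))
X(p(10, -5)) + (111 - 101)² = 2*(10 + 2*(-5))/(-59 + (10 + 2*(-5))) + (111 - 101)² = 2*(10 - 10)/(-59 + (10 - 10)) + 10² = 2*0/(-59 + 0) + 100 = 2*0/(-59) + 100 = 2*0*(-1/59) + 100 = 0 + 100 = 100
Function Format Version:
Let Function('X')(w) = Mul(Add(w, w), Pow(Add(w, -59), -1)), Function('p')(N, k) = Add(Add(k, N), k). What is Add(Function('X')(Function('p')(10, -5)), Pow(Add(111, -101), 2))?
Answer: 100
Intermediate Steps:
Function('p')(N, k) = Add(N, Mul(2, k)) (Function('p')(N, k) = Add(Add(N, k), k) = Add(N, Mul(2, k)))
Function('X')(w) = Mul(2, w, Pow(Add(-59, w), -1)) (Function('X')(w) = Mul(Mul(2, w), Pow(Add(-59, w), -1)) = Mul(2, w, Pow(Add(-59, w), -1)))
Add(Function('X')(Function('p')(10, -5)), Pow(Add(111, -101), 2)) = Add(Mul(2, Add(10, Mul(2, -5)), Pow(Add(-59, Add(10, Mul(2, -5))), -1)), Pow(Add(111, -101), 2)) = Add(Mul(2, Add(10, -10), Pow(Add(-59, Add(10, -10)), -1)), Pow(10, 2)) = Add(Mul(2, 0, Pow(Add(-59, 0), -1)), 100) = Add(Mul(2, 0, Pow(-59, -1)), 100) = Add(Mul(2, 0, Rational(-1, 59)), 100) = Add(0, 100) = 100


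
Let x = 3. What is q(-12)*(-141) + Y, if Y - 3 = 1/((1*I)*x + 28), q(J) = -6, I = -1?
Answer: 21226/25 ≈ 849.04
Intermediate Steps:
Y = 76/25 (Y = 3 + 1/((1*(-1))*3 + 28) = 3 + 1/(-1*3 + 28) = 3 + 1/(-3 + 28) = 3 + 1/25 = 76/25 ≈ 3.0400)
q(-12)*(-141) + Y = -6*(-141) + 76/25 = 846 + 76/25 = 21226/25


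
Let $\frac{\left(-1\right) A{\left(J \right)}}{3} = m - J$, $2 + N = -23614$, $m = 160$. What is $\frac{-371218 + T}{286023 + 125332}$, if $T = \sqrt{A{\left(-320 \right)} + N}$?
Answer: $- \frac{371218}{411355} + \frac{12 i \sqrt{174}}{411355} \approx -0.90243 + 0.0003848 i$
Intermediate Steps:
$N = -23616$ ($N = -2 - 23614 = -23616$)
$A{\left(J \right)} = -480 + 3 J$ ($A{\left(J \right)} = - 3 \left(160 - J\right) = -480 + 3 J$)
$T = 12 i \sqrt{174}$ ($T = \sqrt{\left(-480 + 3 \left(-320\right)\right) - 23616} = \sqrt{\left(-480 - 960\right) - 23616} = \sqrt{-1440 - 23616} = \sqrt{-25056} = 12 i \sqrt{174} \approx 158.29 i$)
$\frac{-371218 + T}{286023 + 125332} = \frac{-371218 + 12 i \sqrt{174}}{286023 + 125332} = \frac{-371218 + 12 i \sqrt{174}}{411355} = \left(-371218 + 12 i \sqrt{174}\right) \frac{1}{411355} = - \frac{371218}{411355} + \frac{12 i \sqrt{174}}{411355}$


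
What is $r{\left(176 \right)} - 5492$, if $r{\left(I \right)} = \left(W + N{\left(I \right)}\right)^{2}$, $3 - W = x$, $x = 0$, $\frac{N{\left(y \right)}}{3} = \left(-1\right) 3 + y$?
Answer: $266992$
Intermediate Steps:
$N{\left(y \right)} = -9 + 3 y$ ($N{\left(y \right)} = 3 \left(\left(-1\right) 3 + y\right) = 3 \left(-3 + y\right) = -9 + 3 y$)
$W = 3$ ($W = 3 - 0 = 3 + 0 = 3$)
$r{\left(I \right)} = \left(-6 + 3 I\right)^{2}$ ($r{\left(I \right)} = \left(3 + \left(-9 + 3 I\right)\right)^{2} = \left(-6 + 3 I\right)^{2}$)
$r{\left(176 \right)} - 5492 = 9 \left(-2 + 176\right)^{2} - 5492 = 9 \cdot 174^{2} - 5492 = 9 \cdot 30276 - 5492 = 272484 - 5492 = 266992$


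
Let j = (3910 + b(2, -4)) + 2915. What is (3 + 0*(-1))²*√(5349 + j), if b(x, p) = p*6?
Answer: 405*√6 ≈ 992.04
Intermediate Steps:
b(x, p) = 6*p
j = 6801 (j = (3910 + 6*(-4)) + 2915 = (3910 - 24) + 2915 = 3886 + 2915 = 6801)
(3 + 0*(-1))²*√(5349 + j) = (3 + 0*(-1))²*√(5349 + 6801) = (3 + 0)²*√12150 = 3²*(45*√6) = 9*(45*√6) = 405*√6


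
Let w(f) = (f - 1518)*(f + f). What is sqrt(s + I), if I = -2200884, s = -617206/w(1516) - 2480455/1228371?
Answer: I*sqrt(7631940557365434698778510)/1862210436 ≈ 1483.5*I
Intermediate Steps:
w(f) = 2*f*(-1518 + f) (w(f) = (-1518 + f)*(2*f) = 2*f*(-1518 + f))
s = 371558236153/3724420872 (s = -617206*1/(3032*(-1518 + 1516)) - 2480455/1228371 = -617206/(2*1516*(-2)) - 2480455*1/1228371 = -617206/(-6064) - 2480455/1228371 = -617206*(-1/6064) - 2480455/1228371 = 308603/3032 - 2480455/1228371 = 371558236153/3724420872 ≈ 99.763)
sqrt(s + I) = sqrt(371558236153/3724420872 - 2200884) = sqrt(-8196646748214695/3724420872) = I*sqrt(7631940557365434698778510)/1862210436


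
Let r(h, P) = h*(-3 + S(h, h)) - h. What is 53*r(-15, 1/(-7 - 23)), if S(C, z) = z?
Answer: 15105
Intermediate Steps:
r(h, P) = -h + h*(-3 + h) (r(h, P) = h*(-3 + h) - h = -h + h*(-3 + h))
53*r(-15, 1/(-7 - 23)) = 53*(-15*(-4 - 15)) = 53*(-15*(-19)) = 53*285 = 15105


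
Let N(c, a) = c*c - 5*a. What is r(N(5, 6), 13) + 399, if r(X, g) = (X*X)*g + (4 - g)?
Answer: 715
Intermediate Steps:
N(c, a) = c**2 - 5*a
r(X, g) = 4 - g + g*X**2 (r(X, g) = X**2*g + (4 - g) = g*X**2 + (4 - g) = 4 - g + g*X**2)
r(N(5, 6), 13) + 399 = (4 - 1*13 + 13*(5**2 - 5*6)**2) + 399 = (4 - 13 + 13*(25 - 30)**2) + 399 = (4 - 13 + 13*(-5)**2) + 399 = (4 - 13 + 13*25) + 399 = (4 - 13 + 325) + 399 = 316 + 399 = 715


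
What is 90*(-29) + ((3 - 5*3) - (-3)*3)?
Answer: -2613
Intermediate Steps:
90*(-29) + ((3 - 5*3) - (-3)*3) = -2610 + ((3 - 15) - 1*(-9)) = -2610 + (-12 + 9) = -2610 - 3 = -2613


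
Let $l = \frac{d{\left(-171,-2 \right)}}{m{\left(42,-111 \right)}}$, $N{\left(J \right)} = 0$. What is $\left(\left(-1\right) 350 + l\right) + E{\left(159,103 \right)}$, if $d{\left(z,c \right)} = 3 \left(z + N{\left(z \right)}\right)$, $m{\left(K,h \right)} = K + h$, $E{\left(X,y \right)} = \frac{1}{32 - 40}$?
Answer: $- \frac{63055}{184} \approx -342.69$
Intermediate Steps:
$E{\left(X,y \right)} = - \frac{1}{8}$ ($E{\left(X,y \right)} = \frac{1}{-8} = - \frac{1}{8}$)
$d{\left(z,c \right)} = 3 z$ ($d{\left(z,c \right)} = 3 \left(z + 0\right) = 3 z$)
$l = \frac{171}{23}$ ($l = \frac{3 \left(-171\right)}{42 - 111} = - \frac{513}{-69} = \left(-513\right) \left(- \frac{1}{69}\right) = \frac{171}{23} \approx 7.4348$)
$\left(\left(-1\right) 350 + l\right) + E{\left(159,103 \right)} = \left(\left(-1\right) 350 + \frac{171}{23}\right) - \frac{1}{8} = \left(-350 + \frac{171}{23}\right) - \frac{1}{8} = - \frac{7879}{23} - \frac{1}{8} = - \frac{63055}{184}$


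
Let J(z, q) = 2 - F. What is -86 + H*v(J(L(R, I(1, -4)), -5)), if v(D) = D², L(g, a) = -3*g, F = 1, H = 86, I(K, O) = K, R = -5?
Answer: 0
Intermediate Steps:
J(z, q) = 1 (J(z, q) = 2 - 1*1 = 2 - 1 = 1)
-86 + H*v(J(L(R, I(1, -4)), -5)) = -86 + 86*1² = -86 + 86*1 = -86 + 86 = 0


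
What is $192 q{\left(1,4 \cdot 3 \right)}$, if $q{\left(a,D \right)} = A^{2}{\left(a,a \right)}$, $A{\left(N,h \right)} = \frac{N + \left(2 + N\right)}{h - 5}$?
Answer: $192$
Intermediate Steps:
$A{\left(N,h \right)} = \frac{2 + 2 N}{-5 + h}$
$q{\left(a,D \right)} = \frac{4 \left(1 + a\right)^{2}}{\left(-5 + a\right)^{2}}$ ($q{\left(a,D \right)} = \left(\frac{2 \left(1 + a\right)}{-5 + a}\right)^{2} = \frac{4 \left(1 + a\right)^{2}}{\left(-5 + a\right)^{2}}$)
$192 q{\left(1,4 \cdot 3 \right)} = 192 \frac{4 \left(1 + 1\right)^{2}}{\left(-5 + 1\right)^{2}} = 192 \frac{4 \cdot 2^{2}}{16} = 192 \cdot 4 \cdot 4 \cdot \frac{1}{16} = 192 \cdot 1 = 192$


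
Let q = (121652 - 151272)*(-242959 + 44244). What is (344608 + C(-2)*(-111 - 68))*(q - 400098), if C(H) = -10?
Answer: 2038738662096396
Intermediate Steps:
q = 5885938300 (q = -29620*(-198715) = 5885938300)
(344608 + C(-2)*(-111 - 68))*(q - 400098) = (344608 - 10*(-111 - 68))*(5885938300 - 400098) = (344608 - 10*(-179))*5885538202 = (344608 + 1790)*5885538202 = 346398*5885538202 = 2038738662096396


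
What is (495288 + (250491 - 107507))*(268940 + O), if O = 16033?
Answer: 181890286656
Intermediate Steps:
(495288 + (250491 - 107507))*(268940 + O) = (495288 + (250491 - 107507))*(268940 + 16033) = (495288 + 142984)*284973 = 638272*284973 = 181890286656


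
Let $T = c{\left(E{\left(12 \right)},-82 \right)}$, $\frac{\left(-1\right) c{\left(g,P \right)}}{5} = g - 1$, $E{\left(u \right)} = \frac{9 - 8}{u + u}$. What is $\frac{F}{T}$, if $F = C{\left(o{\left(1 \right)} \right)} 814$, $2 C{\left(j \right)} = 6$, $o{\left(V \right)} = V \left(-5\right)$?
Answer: $\frac{58608}{115} \approx 509.63$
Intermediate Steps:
$o{\left(V \right)} = - 5 V$
$E{\left(u \right)} = \frac{1}{2 u}$ ($E{\left(u \right)} = 1 \frac{1}{2 u} = \frac{1}{2 u}$)
$C{\left(j \right)} = 3$ ($C{\left(j \right)} = \frac{1}{2} \cdot 6 = 3$)
$F = 2442$ ($F = 3 \cdot 814 = 2442$)
$c{\left(g,P \right)} = 5 - 5 g$ ($c{\left(g,P \right)} = - 5 \left(g - 1\right) = - 5 \left(-1 + g\right) = 5 - 5 g$)
$T = \frac{115}{24}$ ($T = 5 - 5 \frac{1}{2 \cdot 12} = 5 - 5 \cdot \frac{1}{2} \cdot \frac{1}{12} = 5 - \frac{5}{24} = \frac{115}{24} \approx 4.7917$)
$\frac{F}{T} = \frac{2442}{\frac{115}{24}} = 2442 \cdot \frac{24}{115} = \frac{58608}{115}$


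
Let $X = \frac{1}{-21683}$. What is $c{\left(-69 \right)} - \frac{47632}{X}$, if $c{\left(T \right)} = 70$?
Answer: $1032804726$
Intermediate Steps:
$X = - \frac{1}{21683} \approx -4.6119 \cdot 10^{-5}$
$c{\left(-69 \right)} - \frac{47632}{X} = 70 - \frac{47632}{- \frac{1}{21683}} = 70 - 47632 \left(-21683\right) = 70 - -1032804656 = 70 + 1032804656 = 1032804726$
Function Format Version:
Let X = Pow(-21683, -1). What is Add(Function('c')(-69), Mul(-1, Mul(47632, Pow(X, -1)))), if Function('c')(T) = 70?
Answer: 1032804726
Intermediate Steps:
X = Rational(-1, 21683) ≈ -4.6119e-5
Add(Function('c')(-69), Mul(-1, Mul(47632, Pow(X, -1)))) = Add(70, Mul(-1, Mul(47632, Pow(Rational(-1, 21683), -1)))) = Add(70, Mul(-1, Mul(47632, -21683))) = Add(70, Mul(-1, -1032804656)) = Add(70, 1032804656) = 1032804726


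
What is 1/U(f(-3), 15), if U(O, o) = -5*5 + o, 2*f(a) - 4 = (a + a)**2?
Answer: -1/10 ≈ -0.10000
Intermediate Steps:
f(a) = 2 + 2*a**2 (f(a) = 2 + (a + a)**2/2 = 2 + (2*a)**2/2 = 2 + (4*a**2)/2 = 2 + 2*a**2)
U(O, o) = -25 + o
1/U(f(-3), 15) = 1/(-25 + 15) = 1/(-10) = -1/10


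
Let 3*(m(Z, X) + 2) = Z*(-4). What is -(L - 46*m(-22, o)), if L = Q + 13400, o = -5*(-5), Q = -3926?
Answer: -24650/3 ≈ -8216.7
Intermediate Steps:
o = 25
L = 9474 (L = -3926 + 13400 = 9474)
m(Z, X) = -2 - 4*Z/3 (m(Z, X) = -2 + (Z*(-4))/3 = -2 + (-4*Z)/3 = -2 - 4*Z/3)
-(L - 46*m(-22, o)) = -(9474 - 46*(-2 - 4/3*(-22))) = -(9474 - 46*(-2 + 88/3)) = -(9474 - 46*82/3) = -(9474 - 1*3772/3) = -(9474 - 3772/3) = -1*24650/3 = -24650/3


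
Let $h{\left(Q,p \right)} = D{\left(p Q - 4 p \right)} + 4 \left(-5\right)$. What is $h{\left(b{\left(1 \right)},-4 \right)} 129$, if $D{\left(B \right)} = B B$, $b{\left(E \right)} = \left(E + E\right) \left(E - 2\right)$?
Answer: $71724$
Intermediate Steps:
$b{\left(E \right)} = 2 E \left(-2 + E\right)$
$D{\left(B \right)} = B^{2}$
$h{\left(Q,p \right)} = -20 + \left(- 4 p + Q p\right)^{2}$ ($h{\left(Q,p \right)} = \left(p Q - 4 p\right)^{2} + 4 \left(-5\right) = \left(Q p - 4 p\right)^{2} - 20 = \left(- 4 p + Q p\right)^{2} - 20 = -20 + \left(- 4 p + Q p\right)^{2}$)
$h{\left(b{\left(1 \right)},-4 \right)} 129 = \left(-20 + \left(-4\right)^{2} \left(-4 + 2 \cdot 1 \left(-2 + 1\right)\right)^{2}\right) 129 = \left(-20 + 16 \left(-4 + 2 \cdot 1 \left(-1\right)\right)^{2}\right) 129 = \left(-20 + 16 \left(-4 - 2\right)^{2}\right) 129 = \left(-20 + 16 \left(-6\right)^{2}\right) 129 = \left(-20 + 16 \cdot 36\right) 129 = \left(-20 + 576\right) 129 = 556 \cdot 129 = 71724$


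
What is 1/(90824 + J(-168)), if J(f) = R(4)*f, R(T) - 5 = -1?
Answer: 1/90152 ≈ 1.1092e-5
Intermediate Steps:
R(T) = 4 (R(T) = 5 - 1 = 4)
J(f) = 4*f
1/(90824 + J(-168)) = 1/(90824 + 4*(-168)) = 1/(90824 - 672) = 1/90152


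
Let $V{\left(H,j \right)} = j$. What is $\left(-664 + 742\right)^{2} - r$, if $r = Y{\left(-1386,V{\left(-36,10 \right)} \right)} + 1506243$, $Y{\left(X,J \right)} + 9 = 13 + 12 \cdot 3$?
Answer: $-1500199$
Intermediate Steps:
$Y{\left(X,J \right)} = 40$ ($Y{\left(X,J \right)} = -9 + \left(13 + 12 \cdot 3\right) = -9 + \left(13 + 36\right) = -9 + 49 = 40$)
$r = 1506283$ ($r = 40 + 1506243 = 1506283$)
$\left(-664 + 742\right)^{2} - r = \left(-664 + 742\right)^{2} - 1506283 = 78^{2} - 1506283 = 6084 - 1506283 = -1500199$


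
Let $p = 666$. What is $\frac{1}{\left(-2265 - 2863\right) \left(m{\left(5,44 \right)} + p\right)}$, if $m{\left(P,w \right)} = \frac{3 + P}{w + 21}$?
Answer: $- \frac{65}{222032144} \approx -2.9275 \cdot 10^{-7}$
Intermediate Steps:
$m{\left(P,w \right)} = \frac{3 + P}{21 + w}$
$\frac{1}{\left(-2265 - 2863\right) \left(m{\left(5,44 \right)} + p\right)} = \frac{1}{\left(-2265 - 2863\right) \left(\frac{3 + 5}{21 + 44} + 666\right)} = \frac{1}{\left(-5128\right) \left(\frac{1}{65} \cdot 8 + 666\right)} = - \frac{1}{5128 \left(\frac{1}{65} \cdot 8 + 666\right)} = - \frac{1}{5128 \left(\frac{8}{65} + 666\right)} = - \frac{1}{5128 \cdot \frac{43298}{65}} = \left(- \frac{1}{5128}\right) \frac{65}{43298} = - \frac{65}{222032144}$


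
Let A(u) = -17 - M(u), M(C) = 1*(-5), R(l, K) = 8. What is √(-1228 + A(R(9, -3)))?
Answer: 2*I*√310 ≈ 35.214*I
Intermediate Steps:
M(C) = -5
A(u) = -12 (A(u) = -17 - 1*(-5) = -17 + 5 = -12)
√(-1228 + A(R(9, -3))) = √(-1228 - 12) = √(-1240) = 2*I*√310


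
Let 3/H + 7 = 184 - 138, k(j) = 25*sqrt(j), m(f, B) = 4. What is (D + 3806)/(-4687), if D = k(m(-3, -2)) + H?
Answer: -50129/60931 ≈ -0.82272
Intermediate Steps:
H = 1/13 (H = 3/(-7 + (184 - 138)) = 3/(-7 + 46) = 3/39 = 3*(1/39) = 1/13 ≈ 0.076923)
D = 651/13 (D = 25*sqrt(4) + 1/13 = 25*2 + 1/13 = 50 + 1/13 = 651/13 ≈ 50.077)
(D + 3806)/(-4687) = (651/13 + 3806)/(-4687) = (50129/13)*(-1/4687) = -50129/60931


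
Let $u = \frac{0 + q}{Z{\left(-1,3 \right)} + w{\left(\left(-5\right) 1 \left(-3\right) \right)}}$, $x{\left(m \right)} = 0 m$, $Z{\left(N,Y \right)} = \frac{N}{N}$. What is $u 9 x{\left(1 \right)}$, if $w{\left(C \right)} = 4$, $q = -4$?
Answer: $0$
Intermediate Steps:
$Z{\left(N,Y \right)} = 1$
$x{\left(m \right)} = 0$
$u = - \frac{4}{5}$ ($u = \frac{0 - 4}{1 + 4} = - \frac{4}{5} \approx -0.8$)
$u 9 x{\left(1 \right)} = \left(- \frac{4}{5}\right) 9 \cdot 0 = \left(- \frac{36}{5}\right) 0 = 0$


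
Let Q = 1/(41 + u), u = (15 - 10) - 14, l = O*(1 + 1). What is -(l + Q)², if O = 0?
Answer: -1/1024 ≈ -0.00097656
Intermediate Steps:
l = 0 (l = 0*(1 + 1) = 0*2 = 0)
u = -9 (u = 5 - 14 = -9)
Q = 1/32 (Q = 1/(41 - 9) = 1/32 ≈ 0.031250)
-(l + Q)² = -(0 + 1/32)² = -(1/32)² = -1*1/1024 = -1/1024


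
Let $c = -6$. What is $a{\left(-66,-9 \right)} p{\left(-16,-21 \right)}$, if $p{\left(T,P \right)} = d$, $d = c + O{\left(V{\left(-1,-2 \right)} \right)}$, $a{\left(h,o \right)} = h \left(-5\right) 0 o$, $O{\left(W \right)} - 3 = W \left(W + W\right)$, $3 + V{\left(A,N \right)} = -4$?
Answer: $0$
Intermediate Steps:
$V{\left(A,N \right)} = -7$ ($V{\left(A,N \right)} = -3 - 4 = -7$)
$O{\left(W \right)} = 3 + 2 W^{2}$ ($O{\left(W \right)} = 3 + W \left(W + W\right) = 3 + W 2 W = 3 + 2 W^{2}$)
$a{\left(h,o \right)} = 0$ ($a{\left(h,o \right)} = - 5 h 0 o = 0 o = 0$)
$d = 95$ ($d = -6 + \left(3 + 2 \left(-7\right)^{2}\right) = -6 + \left(3 + 2 \cdot 49\right) = -6 + \left(3 + 98\right) = -6 + 101 = 95$)
$p{\left(T,P \right)} = 95$
$a{\left(-66,-9 \right)} p{\left(-16,-21 \right)} = 0 \cdot 95 = 0$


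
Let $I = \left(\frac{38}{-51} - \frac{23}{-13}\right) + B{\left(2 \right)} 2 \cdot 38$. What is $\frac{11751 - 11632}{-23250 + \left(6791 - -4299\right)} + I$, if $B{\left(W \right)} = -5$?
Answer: $- \frac{3055412657}{8062080} \approx -378.99$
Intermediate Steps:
$I = - \frac{251261}{663}$ ($I = \left(\frac{38}{-51} - \frac{23}{-13}\right) + \left(-5\right) 2 \cdot 38 = \left(38 \left(- \frac{1}{51}\right) - - \frac{23}{13}\right) - 380 = \left(- \frac{38}{51} + \frac{23}{13}\right) - 380 = \frac{679}{663} - 380 = - \frac{251261}{663} \approx -378.98$)
$\frac{11751 - 11632}{-23250 + \left(6791 - -4299\right)} + I = \frac{11751 - 11632}{-23250 + \left(6791 - -4299\right)} - \frac{251261}{663} = \frac{119}{-23250 + \left(6791 + 4299\right)} - \frac{251261}{663} = \frac{119}{-23250 + 11090} - \frac{251261}{663} = \frac{119}{-12160} - \frac{251261}{663} = 119 \left(- \frac{1}{12160}\right) - \frac{251261}{663} = - \frac{119}{12160} - \frac{251261}{663} = - \frac{3055412657}{8062080}$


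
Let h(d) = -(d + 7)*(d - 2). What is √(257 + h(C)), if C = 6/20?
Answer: √26941/10 ≈ 16.414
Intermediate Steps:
C = 3/10 (C = 6*(1/20) = 3/10 ≈ 0.30000)
h(d) = -(-2 + d)*(7 + d) (h(d) = -(7 + d)*(-2 + d) = -(-2 + d)*(7 + d))
√(257 + h(C)) = √(257 + (14 - (3/10)² - 5*3/10)) = √(257 + (14 - 1*9/100 - 3/2)) = √(257 + (14 - 9/100 - 3/2)) = √(257 + 1241/100) = √(26941/100) = √26941/10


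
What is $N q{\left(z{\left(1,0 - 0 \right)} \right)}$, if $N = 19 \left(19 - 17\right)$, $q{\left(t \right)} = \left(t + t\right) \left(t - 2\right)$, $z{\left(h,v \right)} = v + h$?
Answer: $-76$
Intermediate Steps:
$z{\left(h,v \right)} = h + v$
$q{\left(t \right)} = 2 t \left(-2 + t\right)$
$N = 38$ ($N = 19 \cdot 2 = 38$)
$N q{\left(z{\left(1,0 - 0 \right)} \right)} = 38 \cdot 2 \left(1 + \left(0 - 0\right)\right) \left(-2 + \left(1 + \left(0 - 0\right)\right)\right) = 38 \cdot 2 \left(1 + \left(0 + 0\right)\right) \left(-2 + \left(1 + \left(0 + 0\right)\right)\right) = 38 \cdot 2 \left(1 + 0\right) \left(-2 + \left(1 + 0\right)\right) = 38 \cdot 2 \cdot 1 \left(-2 + 1\right) = 38 \cdot 2 \cdot 1 \left(-1\right) = 38 \left(-2\right) = -76$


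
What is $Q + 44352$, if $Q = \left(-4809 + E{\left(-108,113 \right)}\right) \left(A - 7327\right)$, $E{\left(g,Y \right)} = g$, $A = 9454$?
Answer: $-10414107$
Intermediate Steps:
$Q = -10458459$ ($Q = \left(-4809 - 108\right) \left(9454 - 7327\right) = \left(-4917\right) 2127 = -10458459$)
$Q + 44352 = -10458459 + 44352 = -10414107$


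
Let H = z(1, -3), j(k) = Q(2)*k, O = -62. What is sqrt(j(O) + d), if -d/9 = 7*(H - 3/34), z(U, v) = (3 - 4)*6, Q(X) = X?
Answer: 5*sqrt(12002)/34 ≈ 16.111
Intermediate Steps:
j(k) = 2*k
z(U, v) = -6 (z(U, v) = -1*6 = -6)
H = -6
d = 13041/34 (d = -63*(-6 - 3/34) = -63*(-207)/34 = -9*(-1449/34) = 13041/34 ≈ 383.56)
sqrt(j(O) + d) = sqrt(2*(-62) + 13041/34) = sqrt(-124 + 13041/34) = sqrt(8825/34) = 5*sqrt(12002)/34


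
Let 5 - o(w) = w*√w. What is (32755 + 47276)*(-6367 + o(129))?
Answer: -509157222 - 10323999*√129 ≈ -6.2642e+8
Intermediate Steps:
o(w) = 5 - w^(3/2) (o(w) = 5 - w*√w = 5 - w^(3/2))
(32755 + 47276)*(-6367 + o(129)) = (32755 + 47276)*(-6367 + (5 - 129^(3/2))) = 80031*(-6367 + (5 - 129*√129)) = 80031*(-6362 - 129*√129) = -509157222 - 10323999*√129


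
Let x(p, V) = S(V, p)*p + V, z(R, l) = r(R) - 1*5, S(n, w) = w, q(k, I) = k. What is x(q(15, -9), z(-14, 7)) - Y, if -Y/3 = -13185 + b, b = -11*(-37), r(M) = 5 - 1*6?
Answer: -38115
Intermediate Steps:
r(M) = -1 (r(M) = 5 - 6 = -1)
z(R, l) = -6 (z(R, l) = -1 - 1*5 = -1 - 5 = -6)
b = 407
x(p, V) = V + p**2 (x(p, V) = p*p + V = p**2 + V = V + p**2)
Y = 38334 (Y = -3*(-13185 + 407) = -3*(-12778) = 38334)
x(q(15, -9), z(-14, 7)) - Y = (-6 + 15**2) - 1*38334 = (-6 + 225) - 38334 = 219 - 38334 = -38115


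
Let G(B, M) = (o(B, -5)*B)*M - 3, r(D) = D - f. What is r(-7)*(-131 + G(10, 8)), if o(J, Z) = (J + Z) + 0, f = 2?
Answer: -2394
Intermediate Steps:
o(J, Z) = J + Z
r(D) = -2 + D (r(D) = D - 1*2 = D - 2 = -2 + D)
G(B, M) = -3 + B*M*(-5 + B) (G(B, M) = ((B - 5)*B)*M - 3 = ((-5 + B)*B)*M - 3 = (B*(-5 + B))*M - 3 = B*M*(-5 + B) - 3 = -3 + B*M*(-5 + B))
r(-7)*(-131 + G(10, 8)) = (-2 - 7)*(-131 + (-3 + 10*8*(-5 + 10))) = -9*(-131 + (-3 + 10*8*5)) = -9*(-131 + (-3 + 400)) = -9*(-131 + 397) = -9*266 = -2394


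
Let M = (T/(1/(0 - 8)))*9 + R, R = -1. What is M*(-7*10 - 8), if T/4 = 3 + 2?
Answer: 112398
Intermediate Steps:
T = 20 (T = 4*(3 + 2) = 4*5 = 20)
M = -1441 (M = (20/(1/(0 - 8)))*9 - 1 = (20/(1/(-8)))*9 - 1 = (20/(-⅛))*9 - 1 = (20*(-8))*9 - 1 = -160*9 - 1 = -1440 - 1 = -1441)
M*(-7*10 - 8) = -1441*(-7*10 - 8) = -1441*(-70 - 8) = -1441*(-78) = 112398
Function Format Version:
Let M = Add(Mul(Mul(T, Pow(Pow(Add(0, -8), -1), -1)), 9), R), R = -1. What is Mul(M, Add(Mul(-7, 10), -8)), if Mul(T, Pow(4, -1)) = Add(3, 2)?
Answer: 112398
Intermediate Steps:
T = 20 (T = Mul(4, Add(3, 2)) = Mul(4, 5) = 20)
M = -1441 (M = Add(Mul(Mul(20, Pow(Pow(Add(0, -8), -1), -1)), 9), -1) = Add(Mul(Mul(20, Pow(Pow(-8, -1), -1)), 9), -1) = Add(Mul(Mul(20, Pow(Rational(-1, 8), -1)), 9), -1) = Add(Mul(Mul(20, -8), 9), -1) = Add(Mul(-160, 9), -1) = Add(-1440, -1) = -1441)
Mul(M, Add(Mul(-7, 10), -8)) = Mul(-1441, Add(Mul(-7, 10), -8)) = Mul(-1441, Add(-70, -8)) = Mul(-1441, -78) = 112398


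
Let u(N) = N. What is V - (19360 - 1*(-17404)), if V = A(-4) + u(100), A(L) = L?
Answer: -36668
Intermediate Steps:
V = 96 (V = -4 + 100 = 96)
V - (19360 - 1*(-17404)) = 96 - (19360 - 1*(-17404)) = 96 - (19360 + 17404) = 96 - 1*36764 = 96 - 36764 = -36668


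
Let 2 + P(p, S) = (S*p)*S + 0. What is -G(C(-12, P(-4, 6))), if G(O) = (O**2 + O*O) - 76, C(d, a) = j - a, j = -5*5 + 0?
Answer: -29206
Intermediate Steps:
j = -25 (j = -25 + 0 = -25)
P(p, S) = -2 + p*S**2 (P(p, S) = -2 + ((S*p)*S + 0) = -2 + (p*S**2 + 0) = -2 + p*S**2)
C(d, a) = -25 - a
G(O) = -76 + 2*O**2 (G(O) = (O**2 + O**2) - 76 = 2*O**2 - 76 = -76 + 2*O**2)
-G(C(-12, P(-4, 6))) = -(-76 + 2*(-25 - (-2 - 4*6**2))**2) = -(-76 + 2*(-25 - (-2 - 4*36))**2) = -(-76 + 2*(-25 - (-2 - 144))**2) = -(-76 + 2*(-25 - 1*(-146))**2) = -(-76 + 2*(-25 + 146)**2) = -(-76 + 2*121**2) = -(-76 + 2*14641) = -(-76 + 29282) = -1*29206 = -29206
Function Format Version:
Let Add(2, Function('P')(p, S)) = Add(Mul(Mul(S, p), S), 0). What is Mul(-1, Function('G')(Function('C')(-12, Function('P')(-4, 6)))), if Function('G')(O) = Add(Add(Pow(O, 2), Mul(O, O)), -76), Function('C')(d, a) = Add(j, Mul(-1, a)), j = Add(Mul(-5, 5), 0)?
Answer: -29206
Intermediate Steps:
j = -25 (j = Add(-25, 0) = -25)
Function('P')(p, S) = Add(-2, Mul(p, Pow(S, 2))) (Function('P')(p, S) = Add(-2, Add(Mul(Mul(S, p), S), 0)) = Add(-2, Add(Mul(p, Pow(S, 2)), 0)) = Add(-2, Mul(p, Pow(S, 2))))
Function('C')(d, a) = Add(-25, Mul(-1, a))
Function('G')(O) = Add(-76, Mul(2, Pow(O, 2))) (Function('G')(O) = Add(Add(Pow(O, 2), Pow(O, 2)), -76) = Add(Mul(2, Pow(O, 2)), -76) = Add(-76, Mul(2, Pow(O, 2))))
Mul(-1, Function('G')(Function('C')(-12, Function('P')(-4, 6)))) = Mul(-1, Add(-76, Mul(2, Pow(Add(-25, Mul(-1, Add(-2, Mul(-4, Pow(6, 2))))), 2)))) = Mul(-1, Add(-76, Mul(2, Pow(Add(-25, Mul(-1, Add(-2, Mul(-4, 36)))), 2)))) = Mul(-1, Add(-76, Mul(2, Pow(Add(-25, Mul(-1, Add(-2, -144))), 2)))) = Mul(-1, Add(-76, Mul(2, Pow(Add(-25, Mul(-1, -146)), 2)))) = Mul(-1, Add(-76, Mul(2, Pow(Add(-25, 146), 2)))) = Mul(-1, Add(-76, Mul(2, Pow(121, 2)))) = Mul(-1, Add(-76, Mul(2, 14641))) = Mul(-1, Add(-76, 29282)) = Mul(-1, 29206) = -29206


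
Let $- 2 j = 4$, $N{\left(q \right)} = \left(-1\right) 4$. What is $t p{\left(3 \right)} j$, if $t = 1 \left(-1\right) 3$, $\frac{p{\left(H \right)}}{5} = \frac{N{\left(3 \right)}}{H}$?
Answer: $-40$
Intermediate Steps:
$N{\left(q \right)} = -4$
$p{\left(H \right)} = - \frac{20}{H}$ ($p{\left(H \right)} = 5 \left(- \frac{4}{H}\right) = - \frac{20}{H}$)
$j = -2$ ($j = \left(- \frac{1}{2}\right) 4 = -2$)
$t = -3$ ($t = \left(-1\right) 3 = -3$)
$t p{\left(3 \right)} j = - 3 \left(- \frac{20}{3}\right) \left(-2\right) = - 3 \left(\left(-20\right) \frac{1}{3}\right) \left(-2\right) = \left(-3\right) \left(- \frac{20}{3}\right) \left(-2\right) = 20 \left(-2\right) = -40$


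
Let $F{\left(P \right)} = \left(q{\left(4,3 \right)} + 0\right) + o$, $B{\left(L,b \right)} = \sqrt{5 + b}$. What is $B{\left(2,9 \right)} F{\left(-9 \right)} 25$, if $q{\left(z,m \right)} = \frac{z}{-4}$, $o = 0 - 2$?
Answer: $- 75 \sqrt{14} \approx -280.62$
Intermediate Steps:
$o = -2$
$q{\left(z,m \right)} = - \frac{z}{4}$ ($q{\left(z,m \right)} = z \left(- \frac{1}{4}\right) = - \frac{z}{4}$)
$F{\left(P \right)} = -3$ ($F{\left(P \right)} = \left(\left(- \frac{1}{4}\right) 4 + 0\right) - 2 = \left(-1 + 0\right) - 2 = -1 - 2 = -3$)
$B{\left(2,9 \right)} F{\left(-9 \right)} 25 = \sqrt{5 + 9} \left(-3\right) 25 = \sqrt{14} \left(-3\right) 25 = - 3 \sqrt{14} \cdot 25 = - 75 \sqrt{14}$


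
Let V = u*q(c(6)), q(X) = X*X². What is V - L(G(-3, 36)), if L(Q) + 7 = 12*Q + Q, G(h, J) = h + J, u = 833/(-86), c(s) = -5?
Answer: 67833/86 ≈ 788.76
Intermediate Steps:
q(X) = X³
u = -833/86 (u = 833*(-1/86) = -833/86 ≈ -9.6861)
V = 104125/86 (V = -833/86*(-5)³ = -833/86*(-125) = 104125/86 ≈ 1210.8)
G(h, J) = J + h
L(Q) = -7 + 13*Q (L(Q) = -7 + (12*Q + Q) = -7 + 13*Q)
V - L(G(-3, 36)) = 104125/86 - (-7 + 13*(36 - 3)) = 104125/86 - (-7 + 13*33) = 104125/86 - (-7 + 429) = 104125/86 - 1*422 = 104125/86 - 422 = 67833/86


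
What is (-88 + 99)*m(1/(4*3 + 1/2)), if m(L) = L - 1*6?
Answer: -1628/25 ≈ -65.120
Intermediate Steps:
m(L) = -6 + L (m(L) = L - 6 = -6 + L)
(-88 + 99)*m(1/(4*3 + 1/2)) = (-88 + 99)*(-6 + 1/(4*3 + 1/2)) = 11*(-6 + 1/(12 + ½)) = 11*(-6 + 1/(25/2)) = 11*(-6 + 2/25) = 11*(-148/25) = -1628/25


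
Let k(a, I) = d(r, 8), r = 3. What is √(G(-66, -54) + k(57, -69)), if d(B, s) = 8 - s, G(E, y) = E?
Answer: I*√66 ≈ 8.124*I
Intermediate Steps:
k(a, I) = 0 (k(a, I) = 8 - 1*8 = 8 - 8 = 0)
√(G(-66, -54) + k(57, -69)) = √(-66 + 0) = √(-66) = I*√66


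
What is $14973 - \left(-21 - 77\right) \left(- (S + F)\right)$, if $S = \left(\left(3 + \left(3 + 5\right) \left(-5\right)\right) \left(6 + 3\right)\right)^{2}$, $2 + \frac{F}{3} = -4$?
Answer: $-10850385$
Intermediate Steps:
$F = -18$ ($F = -6 + 3 \left(-4\right) = -6 - 12 = -18$)
$S = 110889$ ($S = \left(\left(3 + 8 \left(-5\right)\right) 9\right)^{2} = \left(\left(3 - 40\right) 9\right)^{2} = \left(\left(-37\right) 9\right)^{2} = \left(-333\right)^{2} = 110889$)
$14973 - \left(-21 - 77\right) \left(- (S + F)\right) = 14973 - \left(-21 - 77\right) \left(- (110889 - 18)\right) = 14973 - \left(-21 - 77\right) \left(\left(-1\right) 110871\right) = 14973 - \left(-98\right) \left(-110871\right) = 14973 - 10865358 = -10850385$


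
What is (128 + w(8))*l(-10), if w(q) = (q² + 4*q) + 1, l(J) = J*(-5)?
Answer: 11250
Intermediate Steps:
l(J) = -5*J
w(q) = 1 + q² + 4*q
(128 + w(8))*l(-10) = (128 + (1 + 8² + 4*8))*(-5*(-10)) = (128 + (1 + 64 + 32))*50 = (128 + 97)*50 = 225*50 = 11250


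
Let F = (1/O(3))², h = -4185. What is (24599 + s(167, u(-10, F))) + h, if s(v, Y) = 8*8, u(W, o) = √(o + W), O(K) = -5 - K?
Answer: 20478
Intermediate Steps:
F = 1/64 (F = (1/(-5 - 1*3))² = (1/(-5 - 3))² = (1/(-8))² = (-⅛)² = 1/64 ≈ 0.015625)
u(W, o) = √(W + o)
s(v, Y) = 64
(24599 + s(167, u(-10, F))) + h = (24599 + 64) - 4185 = 24663 - 4185 = 20478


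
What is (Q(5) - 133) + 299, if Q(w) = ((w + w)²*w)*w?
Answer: 2666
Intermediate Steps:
Q(w) = 4*w⁴ (Q(w) = ((2*w)²*w)*w = ((4*w²)*w)*w = (4*w³)*w = 4*w⁴)
(Q(5) - 133) + 299 = (4*5⁴ - 133) + 299 = (4*625 - 133) + 299 = (2500 - 133) + 299 = 2367 + 299 = 2666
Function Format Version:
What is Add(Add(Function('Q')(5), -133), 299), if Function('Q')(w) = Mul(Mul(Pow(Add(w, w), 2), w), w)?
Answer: 2666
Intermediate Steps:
Function('Q')(w) = Mul(4, Pow(w, 4)) (Function('Q')(w) = Mul(Mul(Pow(Mul(2, w), 2), w), w) = Mul(Mul(Mul(4, Pow(w, 2)), w), w) = Mul(Mul(4, Pow(w, 3)), w) = Mul(4, Pow(w, 4)))
Add(Add(Function('Q')(5), -133), 299) = Add(Add(Mul(4, Pow(5, 4)), -133), 299) = Add(Add(Mul(4, 625), -133), 299) = Add(Add(2500, -133), 299) = Add(2367, 299) = 2666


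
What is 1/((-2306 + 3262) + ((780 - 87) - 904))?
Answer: 1/745 ≈ 0.0013423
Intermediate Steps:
1/((-2306 + 3262) + ((780 - 87) - 904)) = 1/(956 + (693 - 904)) = 1/(956 - 211) = 1/745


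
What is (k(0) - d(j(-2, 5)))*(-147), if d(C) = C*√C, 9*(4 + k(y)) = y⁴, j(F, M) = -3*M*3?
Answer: 588 - 19845*I*√5 ≈ 588.0 - 44375.0*I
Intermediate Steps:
j(F, M) = -9*M
k(y) = -4 + y⁴/9
d(C) = C^(3/2)
(k(0) - d(j(-2, 5)))*(-147) = ((-4 + (⅑)*0⁴) - (-9*5)^(3/2))*(-147) = ((-4 + (⅑)*0) - (-45)^(3/2))*(-147) = ((-4 + 0) - (-135)*I*√5)*(-147) = (-4 + 135*I*√5)*(-147) = 588 - 19845*I*√5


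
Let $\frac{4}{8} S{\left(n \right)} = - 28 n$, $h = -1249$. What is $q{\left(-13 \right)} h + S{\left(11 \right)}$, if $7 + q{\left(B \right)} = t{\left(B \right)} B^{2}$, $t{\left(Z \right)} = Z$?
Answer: $2752180$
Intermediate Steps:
$S{\left(n \right)} = - 56 n$ ($S{\left(n \right)} = 2 \left(- 28 n\right) = - 56 n$)
$q{\left(B \right)} = -7 + B^{3}$ ($q{\left(B \right)} = -7 + B B^{2} = -7 + B^{3}$)
$q{\left(-13 \right)} h + S{\left(11 \right)} = \left(-7 + \left(-13\right)^{3}\right) \left(-1249\right) - 616 = \left(-7 - 2197\right) \left(-1249\right) - 616 = \left(-2204\right) \left(-1249\right) - 616 = 2752796 - 616 = 2752180$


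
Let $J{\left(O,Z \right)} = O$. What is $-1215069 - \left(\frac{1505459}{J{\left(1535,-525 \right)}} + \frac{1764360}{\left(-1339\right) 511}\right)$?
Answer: $- \frac{98246463942542}{80791655} \approx -1.216 \cdot 10^{6}$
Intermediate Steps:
$-1215069 - \left(\frac{1505459}{J{\left(1535,-525 \right)}} + \frac{1764360}{\left(-1339\right) 511}\right) = -1215069 - \left(\frac{1505459}{1535} + \frac{1764360}{\left(-1339\right) 511}\right) = -1215069 - \left(1505459 \cdot \frac{1}{1535} + \frac{1764360}{-684229}\right) = -1215069 - \left(\frac{1505459}{1535} + 1764360 \left(- \frac{1}{684229}\right)\right) = -1215069 - \left(\frac{1505459}{1535} - \frac{135720}{52633}\right) = -1215069 - \frac{79028493347}{80791655} = - \frac{98246463942542}{80791655}$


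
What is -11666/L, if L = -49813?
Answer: 11666/49813 ≈ 0.23420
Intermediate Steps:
-11666/L = -11666/(-49813) = -11666*(-1/49813) = 11666/49813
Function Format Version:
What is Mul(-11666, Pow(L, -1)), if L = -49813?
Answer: Rational(11666, 49813) ≈ 0.23420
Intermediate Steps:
Mul(-11666, Pow(L, -1)) = Mul(-11666, Pow(-49813, -1)) = Mul(-11666, Rational(-1, 49813)) = Rational(11666, 49813)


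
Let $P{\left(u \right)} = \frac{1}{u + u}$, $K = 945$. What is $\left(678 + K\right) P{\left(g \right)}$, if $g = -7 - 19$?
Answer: $- \frac{1623}{52} \approx -31.212$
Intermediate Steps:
$g = -26$ ($g = -7 - 19 = -26$)
$P{\left(u \right)} = \frac{1}{2 u}$
$\left(678 + K\right) P{\left(g \right)} = \left(678 + 945\right) \frac{1}{2 \left(-26\right)} = 1623 \cdot \frac{1}{2} \left(- \frac{1}{26}\right) = 1623 \left(- \frac{1}{52}\right) = - \frac{1623}{52}$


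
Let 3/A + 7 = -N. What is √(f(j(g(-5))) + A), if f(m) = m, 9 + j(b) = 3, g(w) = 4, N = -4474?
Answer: I*√13301237/1489 ≈ 2.4494*I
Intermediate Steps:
j(b) = -6 (j(b) = -9 + 3 = -6)
A = 1/1489 (A = 3/(-7 - 1*(-4474)) = 3/(-7 + 4474) = 3/4467 = 3*(1/4467) = 1/1489 ≈ 0.00067159)
√(f(j(g(-5))) + A) = √(-6 + 1/1489) = √(-8933/1489) = I*√13301237/1489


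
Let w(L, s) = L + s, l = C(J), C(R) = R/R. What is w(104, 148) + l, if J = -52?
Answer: 253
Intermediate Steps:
C(R) = 1
l = 1
w(104, 148) + l = (104 + 148) + 1 = 252 + 1 = 253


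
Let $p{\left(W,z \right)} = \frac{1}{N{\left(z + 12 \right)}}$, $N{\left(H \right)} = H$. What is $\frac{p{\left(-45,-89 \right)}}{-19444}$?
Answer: $\frac{1}{1497188} \approx 6.6792 \cdot 10^{-7}$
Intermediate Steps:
$p{\left(W,z \right)} = \frac{1}{12 + z}$ ($p{\left(W,z \right)} = \frac{1}{z + 12} = \frac{1}{12 + z}$)
$\frac{p{\left(-45,-89 \right)}}{-19444} = \frac{1}{\left(12 - 89\right) \left(-19444\right)} = \frac{1}{-77} \left(- \frac{1}{19444}\right) = \left(- \frac{1}{77}\right) \left(- \frac{1}{19444}\right) = \frac{1}{1497188}$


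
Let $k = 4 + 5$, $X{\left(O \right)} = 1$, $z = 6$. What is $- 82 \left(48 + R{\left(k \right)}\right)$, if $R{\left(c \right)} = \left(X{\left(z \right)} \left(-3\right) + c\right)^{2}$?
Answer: $-6888$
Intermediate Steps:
$k = 9$
$R{\left(c \right)} = \left(-3 + c\right)^{2}$ ($R{\left(c \right)} = \left(1 \left(-3\right) + c\right)^{2} = \left(-3 + c\right)^{2}$)
$- 82 \left(48 + R{\left(k \right)}\right) = - 82 \left(48 + \left(-3 + 9\right)^{2}\right) = - 82 \left(48 + 6^{2}\right) = - 82 \left(48 + 36\right) = \left(-82\right) 84 = -6888$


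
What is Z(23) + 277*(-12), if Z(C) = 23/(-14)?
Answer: -46559/14 ≈ -3325.6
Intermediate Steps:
Z(C) = -23/14 (Z(C) = 23*(-1/14) = -23/14)
Z(23) + 277*(-12) = -23/14 + 277*(-12) = -23/14 - 3324 = -46559/14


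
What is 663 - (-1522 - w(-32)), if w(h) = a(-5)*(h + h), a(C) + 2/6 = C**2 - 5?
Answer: 2779/3 ≈ 926.33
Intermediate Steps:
a(C) = -16/3 + C**2 (a(C) = -1/3 + (C**2 - 5) = -1/3 + (-5 + C**2) = -16/3 + C**2)
w(h) = 118*h/3 (w(h) = (-16/3 + (-5)**2)*(h + h) = (-16/3 + 25)*(2*h) = 59*(2*h)/3 = 118*h/3)
663 - (-1522 - w(-32)) = 663 - (-1522 - 118*(-32)/3) = 663 - (-1522 - 1*(-3776/3)) = 663 - (-1522 + 3776/3) = 663 - 1*(-790/3) = 663 + 790/3 = 2779/3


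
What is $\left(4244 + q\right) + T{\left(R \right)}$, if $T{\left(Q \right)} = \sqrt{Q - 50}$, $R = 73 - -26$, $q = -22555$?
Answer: $-18304$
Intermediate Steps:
$R = 99$ ($R = 73 + 26 = 99$)
$T{\left(Q \right)} = \sqrt{-50 + Q}$
$\left(4244 + q\right) + T{\left(R \right)} = \left(4244 - 22555\right) + \sqrt{-50 + 99} = -18311 + \sqrt{49} = -18311 + 7 = -18304$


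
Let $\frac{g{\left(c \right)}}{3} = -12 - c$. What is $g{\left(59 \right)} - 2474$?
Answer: $-2687$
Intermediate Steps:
$g{\left(c \right)} = -36 - 3 c$ ($g{\left(c \right)} = 3 \left(-12 - c\right) = -36 - 3 c$)
$g{\left(59 \right)} - 2474 = \left(-36 - 177\right) - 2474 = -213 - 2474 = -2687$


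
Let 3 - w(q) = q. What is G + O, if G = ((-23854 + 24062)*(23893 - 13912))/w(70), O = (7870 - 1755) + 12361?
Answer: -838156/67 ≈ -12510.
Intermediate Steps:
w(q) = 3 - q
O = 18476 (O = 6115 + 12361 = 18476)
G = -2076048/67 (G = ((-23854 + 24062)*(23893 - 13912))/(3 - 1*70) = (208*9981)/(3 - 70) = 2076048/(-67) = 2076048*(-1/67) = -2076048/67 ≈ -30986.)
G + O = -2076048/67 + 18476 = -838156/67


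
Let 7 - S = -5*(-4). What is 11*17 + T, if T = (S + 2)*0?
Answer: 187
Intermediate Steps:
S = -13 (S = 7 - (-5)*(-4) = 7 - 1*20 = 7 - 20 = -13)
T = 0 (T = (-13 + 2)*0 = -11*0 = 0)
11*17 + T = 11*17 + 0 = 187 + 0 = 187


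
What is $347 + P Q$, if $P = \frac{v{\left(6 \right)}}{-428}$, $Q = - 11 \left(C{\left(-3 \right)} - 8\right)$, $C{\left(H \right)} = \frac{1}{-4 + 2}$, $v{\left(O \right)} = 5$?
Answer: $\frac{296097}{856} \approx 345.91$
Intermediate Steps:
$C{\left(H \right)} = - \frac{1}{2}$ ($C{\left(H \right)} = \frac{1}{-2} = - \frac{1}{2}$)
$Q = \frac{187}{2}$ ($Q = - 11 \left(- \frac{1}{2} - 8\right) = \left(-11\right) \left(- \frac{17}{2}\right) = \frac{187}{2} \approx 93.5$)
$P = - \frac{5}{428}$ ($P = \frac{5}{-428} = 5 \left(- \frac{1}{428}\right) = - \frac{5}{428} \approx -0.011682$)
$347 + P Q = 347 - \frac{935}{856} = \frac{296097}{856}$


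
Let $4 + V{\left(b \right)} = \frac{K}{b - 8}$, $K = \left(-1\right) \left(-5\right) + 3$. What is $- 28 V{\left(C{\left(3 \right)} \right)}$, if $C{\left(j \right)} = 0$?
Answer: $140$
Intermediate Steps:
$K = 8$ ($K = 5 + 3 = 8$)
$V{\left(b \right)} = -4 + \frac{8}{-8 + b}$ ($V{\left(b \right)} = -4 + \frac{8}{b - 8} = -4 + \frac{8}{-8 + b}$)
$- 28 V{\left(C{\left(3 \right)} \right)} = - 28 \frac{4 \left(10 - 0\right)}{-8 + 0} = - 28 \frac{4 \left(10 + 0\right)}{-8} = - 28 \cdot 4 \left(- \frac{1}{8}\right) 10 = \left(-28\right) \left(-5\right) = 140$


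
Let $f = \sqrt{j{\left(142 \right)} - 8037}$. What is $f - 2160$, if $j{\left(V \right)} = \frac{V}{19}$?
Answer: $-2160 + \frac{61 i \sqrt{779}}{19} \approx -2160.0 + 89.608 i$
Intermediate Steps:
$j{\left(V \right)} = \frac{V}{19}$ ($j{\left(V \right)} = V \frac{1}{19} = \frac{V}{19}$)
$f = \frac{61 i \sqrt{779}}{19}$ ($f = \sqrt{\frac{1}{19} \cdot 142 - 8037} = \sqrt{\frac{142}{19} - 8037} = \sqrt{- \frac{152561}{19}} = \frac{61 i \sqrt{779}}{19} \approx 89.608 i$)
$f - 2160 = \frac{61 i \sqrt{779}}{19} - 2160 = -2160 + \frac{61 i \sqrt{779}}{19}$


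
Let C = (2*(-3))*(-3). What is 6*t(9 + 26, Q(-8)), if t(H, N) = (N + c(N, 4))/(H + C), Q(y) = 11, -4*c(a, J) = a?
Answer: 99/106 ≈ 0.93396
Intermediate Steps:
C = 18 (C = -6*(-3) = 18)
c(a, J) = -a/4
t(H, N) = 3*N/(4*(18 + H)) (t(H, N) = (N - N/4)/(H + 18) = (3*N/4)/(18 + H) = 3*N/(4*(18 + H)))
6*t(9 + 26, Q(-8)) = 6*((¾)*11/(18 + (9 + 26))) = 6*((¾)*11/(18 + 35)) = 6*((¾)*11/53) = 6*((¾)*11*(1/53)) = 6*(33/212) = 99/106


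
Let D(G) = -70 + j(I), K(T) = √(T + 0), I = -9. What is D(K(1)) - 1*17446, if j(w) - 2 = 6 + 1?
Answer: -17507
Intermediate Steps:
K(T) = √T
j(w) = 9 (j(w) = 2 + (6 + 1) = 2 + 7 = 9)
D(G) = -61 (D(G) = -70 + 9 = -61)
D(K(1)) - 1*17446 = -61 - 1*17446 = -61 - 17446 = -17507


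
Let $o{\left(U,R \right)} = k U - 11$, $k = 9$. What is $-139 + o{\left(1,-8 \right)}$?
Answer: $-141$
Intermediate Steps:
$o{\left(U,R \right)} = -11 + 9 U$ ($o{\left(U,R \right)} = 9 U - 11 = -11 + 9 U$)
$-139 + o{\left(1,-8 \right)} = -139 + \left(-11 + 9 \cdot 1\right) = -139 + \left(-11 + 9\right) = -139 - 2 = -141$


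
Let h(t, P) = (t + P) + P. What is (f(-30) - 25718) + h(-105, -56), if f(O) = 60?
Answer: -25875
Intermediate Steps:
h(t, P) = t + 2*P (h(t, P) = (P + t) + P = t + 2*P)
(f(-30) - 25718) + h(-105, -56) = (60 - 25718) + (-105 + 2*(-56)) = -25658 + (-105 - 112) = -25658 - 217 = -25875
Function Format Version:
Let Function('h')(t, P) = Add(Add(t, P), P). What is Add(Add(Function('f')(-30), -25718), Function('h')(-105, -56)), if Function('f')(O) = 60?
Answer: -25875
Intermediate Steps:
Function('h')(t, P) = Add(t, Mul(2, P)) (Function('h')(t, P) = Add(Add(P, t), P) = Add(t, Mul(2, P)))
Add(Add(Function('f')(-30), -25718), Function('h')(-105, -56)) = Add(Add(60, -25718), Add(-105, Mul(2, -56))) = Add(-25658, Add(-105, -112)) = Add(-25658, -217) = -25875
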